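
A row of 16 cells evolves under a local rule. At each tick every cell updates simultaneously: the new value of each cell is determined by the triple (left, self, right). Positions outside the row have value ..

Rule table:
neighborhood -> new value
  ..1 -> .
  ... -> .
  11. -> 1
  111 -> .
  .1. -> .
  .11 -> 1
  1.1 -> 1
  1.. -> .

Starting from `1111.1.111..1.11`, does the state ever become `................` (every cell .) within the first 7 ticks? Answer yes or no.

yes

tick 1: 1..11.11.1...111
tick 2: ...111111....1.1
tick 3: ...1....1.....1.
tick 4: ................
all cells are . at tick 4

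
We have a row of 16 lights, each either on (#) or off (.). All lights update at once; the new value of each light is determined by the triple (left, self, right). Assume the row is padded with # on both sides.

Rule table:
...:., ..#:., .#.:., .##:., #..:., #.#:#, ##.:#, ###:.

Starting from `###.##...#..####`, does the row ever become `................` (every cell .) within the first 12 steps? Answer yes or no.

yes

..##.#..........
...##...........
....#...........
................
all cells are . at step 4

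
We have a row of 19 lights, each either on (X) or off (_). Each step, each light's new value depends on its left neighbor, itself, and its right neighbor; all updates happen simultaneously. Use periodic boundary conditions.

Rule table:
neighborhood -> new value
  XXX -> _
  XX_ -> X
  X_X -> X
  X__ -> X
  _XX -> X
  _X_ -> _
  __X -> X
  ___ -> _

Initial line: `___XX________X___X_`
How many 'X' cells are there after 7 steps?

__XXXX______X_X_X_X
XXX__XX____X_X_X_X_
X_XXXXXX__X_X_X_X_X
XXX____XXX_X_X_X_XX
__XX__XX_XX_X_X_XX_
_XXXXXXXXXXX_X_XXXX
XX_________XX_XX__X
count of X: 7

7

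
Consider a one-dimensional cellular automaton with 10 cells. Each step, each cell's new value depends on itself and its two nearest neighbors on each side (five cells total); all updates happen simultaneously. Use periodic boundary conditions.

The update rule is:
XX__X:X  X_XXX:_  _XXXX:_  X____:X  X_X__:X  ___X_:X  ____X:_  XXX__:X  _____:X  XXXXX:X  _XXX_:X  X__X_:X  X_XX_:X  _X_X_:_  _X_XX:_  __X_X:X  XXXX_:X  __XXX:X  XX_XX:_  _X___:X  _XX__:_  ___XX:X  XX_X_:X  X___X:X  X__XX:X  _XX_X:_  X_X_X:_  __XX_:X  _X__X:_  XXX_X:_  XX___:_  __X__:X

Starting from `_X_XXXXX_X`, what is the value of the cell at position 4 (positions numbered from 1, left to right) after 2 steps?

_____XX_X_
XXX_XX_XXX
position 4 holds _

_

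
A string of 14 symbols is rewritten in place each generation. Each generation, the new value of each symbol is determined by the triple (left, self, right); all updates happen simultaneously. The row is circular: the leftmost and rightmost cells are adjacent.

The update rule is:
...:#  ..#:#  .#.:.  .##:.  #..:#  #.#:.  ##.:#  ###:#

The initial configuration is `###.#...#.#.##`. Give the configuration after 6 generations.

###.#####.####

generation 1: ###..###.....#
generation 2: #####.#######.
generation 3: .####..######.
generation 4: #.#####.######
generation 5: #..####..#####
generation 6: ###.#####.####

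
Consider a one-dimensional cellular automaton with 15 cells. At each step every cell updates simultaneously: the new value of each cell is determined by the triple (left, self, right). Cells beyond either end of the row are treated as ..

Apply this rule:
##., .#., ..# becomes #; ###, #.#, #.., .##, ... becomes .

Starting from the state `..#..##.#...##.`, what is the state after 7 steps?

step 1: .##.#.#.#..#.#.
step 2: #.#.#.#.#.##.#.
step 3: #.#.#.#.#..#.#.
step 4: #.#.#.#.#.##.#.  (repeats step 2; period 2)
step 7: #.#.#.#.#..#.#.

#.#.#.#.#..#.#.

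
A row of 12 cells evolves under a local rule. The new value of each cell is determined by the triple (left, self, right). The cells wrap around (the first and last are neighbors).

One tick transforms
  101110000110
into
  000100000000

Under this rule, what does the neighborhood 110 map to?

At position 4 the neighborhood is 110; the next row has 0 there.

0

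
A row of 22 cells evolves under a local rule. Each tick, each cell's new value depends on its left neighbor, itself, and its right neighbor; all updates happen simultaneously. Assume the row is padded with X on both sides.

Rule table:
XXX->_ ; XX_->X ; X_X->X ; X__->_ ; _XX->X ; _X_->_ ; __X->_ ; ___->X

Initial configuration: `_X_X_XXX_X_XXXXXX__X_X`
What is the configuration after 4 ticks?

XX_X_XXXXX_X__XX____XX

tick 1: X_X_XX_XX_XX____X___XX
tick 2: XX_XXXXXXXXX_XX___X_X_
tick 3: _XXX_______XXXX_X__X_X
tick 4: XX_X_XXXXX_X__XX____XX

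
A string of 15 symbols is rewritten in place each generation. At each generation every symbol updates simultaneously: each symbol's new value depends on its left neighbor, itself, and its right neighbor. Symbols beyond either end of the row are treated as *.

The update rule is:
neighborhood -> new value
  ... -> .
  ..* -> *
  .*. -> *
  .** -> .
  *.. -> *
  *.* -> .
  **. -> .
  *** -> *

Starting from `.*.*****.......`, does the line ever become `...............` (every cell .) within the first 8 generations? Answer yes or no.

no

.*..***.*.....*
.***.*..**...*.
..*..***..*.**.
*****.*.***....
****..*..*.*..*
***.******.***.
**...****...*..
*.*.*.**.*.****
generation 8 is *.*.*.**.*.****, still not uniform .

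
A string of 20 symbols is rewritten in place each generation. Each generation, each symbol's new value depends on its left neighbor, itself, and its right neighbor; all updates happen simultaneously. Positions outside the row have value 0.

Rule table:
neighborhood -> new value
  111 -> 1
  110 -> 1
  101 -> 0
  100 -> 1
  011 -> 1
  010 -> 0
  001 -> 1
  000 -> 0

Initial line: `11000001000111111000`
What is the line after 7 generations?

11100010101111111100
11110100001111111110
11110010011111111111
11111101111111111111
11111101111111111111  (fixed point — unchanged through generation 7)

11111101111111111111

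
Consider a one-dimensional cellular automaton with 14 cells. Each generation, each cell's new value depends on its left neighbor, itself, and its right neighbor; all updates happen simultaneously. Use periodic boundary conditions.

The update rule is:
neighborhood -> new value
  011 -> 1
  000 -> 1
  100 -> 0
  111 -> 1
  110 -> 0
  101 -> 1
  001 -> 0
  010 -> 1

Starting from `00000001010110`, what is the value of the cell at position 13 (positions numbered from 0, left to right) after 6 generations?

1

11111101111100
11111011111000
11110111110010
11101111100011
11011111001011
10111110001111
position 13 holds 1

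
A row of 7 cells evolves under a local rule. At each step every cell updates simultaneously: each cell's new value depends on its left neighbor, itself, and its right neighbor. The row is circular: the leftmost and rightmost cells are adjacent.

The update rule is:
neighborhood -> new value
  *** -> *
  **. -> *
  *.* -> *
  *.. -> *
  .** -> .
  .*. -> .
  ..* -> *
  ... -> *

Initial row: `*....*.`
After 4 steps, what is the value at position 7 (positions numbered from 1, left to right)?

*

.****.*
*.****.
.*.****
*.*.***
position 7 holds *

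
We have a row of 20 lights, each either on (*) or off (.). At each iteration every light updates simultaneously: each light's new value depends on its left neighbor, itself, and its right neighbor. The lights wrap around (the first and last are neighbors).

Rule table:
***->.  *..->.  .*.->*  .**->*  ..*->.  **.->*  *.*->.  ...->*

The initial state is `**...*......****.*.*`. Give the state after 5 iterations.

.*.*.*.****.*..*.*.*
.*.*.*.*..*.*..*.*.*
.*.*.*.*..*.*..*.*.*  (fixed point — unchanged through iteration 5)

.*.*.*.*..*.*..*.*.*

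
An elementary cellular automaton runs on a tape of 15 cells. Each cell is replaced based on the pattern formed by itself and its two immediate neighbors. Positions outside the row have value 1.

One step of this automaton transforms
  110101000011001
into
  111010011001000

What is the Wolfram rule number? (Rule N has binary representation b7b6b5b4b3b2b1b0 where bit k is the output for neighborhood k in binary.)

position 0: 111 → 1  (bit 7 = 1)
position 1: 110 → 1  (bit 6 = 1)
position 2: 101 → 1  (bit 5 = 1)
position 6: 100 → 0  (bit 4 = 0)
position 10: 011 → 0  (bit 3 = 0)
position 3: 010 → 0  (bit 2 = 0)
position 9: 001 → 0  (bit 1 = 0)
position 7: 000 → 1  (bit 0 = 1)
bits b7..b0 = 11100001 = 225

225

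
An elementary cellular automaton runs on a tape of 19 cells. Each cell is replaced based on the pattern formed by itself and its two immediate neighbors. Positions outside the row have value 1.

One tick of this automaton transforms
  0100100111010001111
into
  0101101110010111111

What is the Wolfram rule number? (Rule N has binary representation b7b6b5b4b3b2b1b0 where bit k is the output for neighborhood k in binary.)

143

position 8: 111 → 1  (bit 7 = 1)
position 9: 110 → 0  (bit 6 = 0)
position 0: 101 → 0  (bit 5 = 0)
position 2: 100 → 0  (bit 4 = 0)
position 7: 011 → 1  (bit 3 = 1)
position 1: 010 → 1  (bit 2 = 1)
position 3: 001 → 1  (bit 1 = 1)
position 13: 000 → 1  (bit 0 = 1)
bits b7..b0 = 10001111 = 143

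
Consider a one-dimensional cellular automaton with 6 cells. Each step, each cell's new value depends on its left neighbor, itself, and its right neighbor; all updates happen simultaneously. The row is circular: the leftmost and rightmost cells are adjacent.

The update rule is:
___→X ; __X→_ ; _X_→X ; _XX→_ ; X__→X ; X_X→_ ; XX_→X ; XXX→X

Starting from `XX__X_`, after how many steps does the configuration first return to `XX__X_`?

_XX_X_
__X_XX
X_X__X
X_XX__
X__XX_
XX__X_

6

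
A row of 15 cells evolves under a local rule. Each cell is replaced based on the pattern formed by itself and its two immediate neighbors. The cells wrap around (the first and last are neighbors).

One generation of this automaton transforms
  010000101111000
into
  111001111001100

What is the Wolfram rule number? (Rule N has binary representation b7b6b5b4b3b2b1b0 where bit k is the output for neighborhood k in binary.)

126

position 9: 111 → 0  (bit 7 = 0)
position 11: 110 → 1  (bit 6 = 1)
position 7: 101 → 1  (bit 5 = 1)
position 2: 100 → 1  (bit 4 = 1)
position 8: 011 → 1  (bit 3 = 1)
position 1: 010 → 1  (bit 2 = 1)
position 0: 001 → 1  (bit 1 = 1)
position 3: 000 → 0  (bit 0 = 0)
bits b7..b0 = 01111110 = 126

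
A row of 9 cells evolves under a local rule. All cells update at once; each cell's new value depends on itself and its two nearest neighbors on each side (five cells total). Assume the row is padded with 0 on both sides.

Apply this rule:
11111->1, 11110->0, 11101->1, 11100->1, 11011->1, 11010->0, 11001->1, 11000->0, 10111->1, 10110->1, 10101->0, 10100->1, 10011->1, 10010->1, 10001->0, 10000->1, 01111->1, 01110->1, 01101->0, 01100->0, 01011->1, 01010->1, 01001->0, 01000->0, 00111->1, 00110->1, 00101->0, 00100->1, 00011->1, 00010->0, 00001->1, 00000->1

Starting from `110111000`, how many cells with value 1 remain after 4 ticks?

7

101111011
011101110
111111110
111111010
count of 1: 7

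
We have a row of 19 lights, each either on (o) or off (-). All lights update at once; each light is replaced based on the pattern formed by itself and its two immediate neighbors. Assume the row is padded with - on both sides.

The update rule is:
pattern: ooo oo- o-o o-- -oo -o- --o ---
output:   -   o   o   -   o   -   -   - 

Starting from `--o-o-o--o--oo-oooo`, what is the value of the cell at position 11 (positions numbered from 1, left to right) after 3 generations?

---o-o------oooo--o
----o-------o--o---
-------------------
position 11 holds -

-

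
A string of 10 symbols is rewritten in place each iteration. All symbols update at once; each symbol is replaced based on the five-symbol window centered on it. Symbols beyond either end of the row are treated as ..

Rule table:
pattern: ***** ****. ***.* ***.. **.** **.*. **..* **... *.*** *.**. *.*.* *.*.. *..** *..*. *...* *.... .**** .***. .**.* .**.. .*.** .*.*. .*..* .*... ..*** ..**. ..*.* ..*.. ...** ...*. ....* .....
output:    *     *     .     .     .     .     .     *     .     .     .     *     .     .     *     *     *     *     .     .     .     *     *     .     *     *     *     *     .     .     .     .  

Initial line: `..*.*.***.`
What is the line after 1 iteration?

..**...*.*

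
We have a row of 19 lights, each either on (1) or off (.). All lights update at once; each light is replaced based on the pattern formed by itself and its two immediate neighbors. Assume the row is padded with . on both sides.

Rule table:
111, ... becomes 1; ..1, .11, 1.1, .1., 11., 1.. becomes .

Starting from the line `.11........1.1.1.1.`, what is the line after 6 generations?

...11....1111......

....111111.........
111..1111..11111111
.1....11....111111.
...11....11..1111..
11....11......11..1
...11....1111......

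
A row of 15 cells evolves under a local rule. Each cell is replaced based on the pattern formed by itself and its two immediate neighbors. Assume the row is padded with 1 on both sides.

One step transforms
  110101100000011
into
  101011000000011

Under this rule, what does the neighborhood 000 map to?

0

At position 8 the neighborhood is 000; the next row has 0 there.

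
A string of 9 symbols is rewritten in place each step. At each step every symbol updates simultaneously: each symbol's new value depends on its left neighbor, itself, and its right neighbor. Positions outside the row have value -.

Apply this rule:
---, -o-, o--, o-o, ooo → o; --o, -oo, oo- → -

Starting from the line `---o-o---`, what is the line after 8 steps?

oo-oooooo
--o-oooo-
o-oo-oo-o
oo--o--oo
--o-oo---
o-oo--ooo
oo--o--o-
--o-oo-oo

--o-oo-oo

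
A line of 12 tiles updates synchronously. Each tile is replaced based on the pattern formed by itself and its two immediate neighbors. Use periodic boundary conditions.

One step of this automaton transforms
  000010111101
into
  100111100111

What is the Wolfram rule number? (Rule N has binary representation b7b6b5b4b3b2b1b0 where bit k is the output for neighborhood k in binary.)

position 7: 111 → 0  (bit 7 = 0)
position 9: 110 → 1  (bit 6 = 1)
position 5: 101 → 1  (bit 5 = 1)
position 0: 100 → 1  (bit 4 = 1)
position 6: 011 → 1  (bit 3 = 1)
position 4: 010 → 1  (bit 2 = 1)
position 3: 001 → 1  (bit 1 = 1)
position 1: 000 → 0  (bit 0 = 0)
bits b7..b0 = 01111110 = 126

126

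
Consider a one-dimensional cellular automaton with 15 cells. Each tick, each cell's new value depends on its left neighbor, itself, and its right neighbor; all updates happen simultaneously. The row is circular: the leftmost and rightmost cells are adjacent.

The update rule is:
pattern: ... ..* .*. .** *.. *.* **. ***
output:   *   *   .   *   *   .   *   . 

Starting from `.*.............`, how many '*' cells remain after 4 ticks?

5

*.*************
*.*............
...************
****..........*
count of *: 5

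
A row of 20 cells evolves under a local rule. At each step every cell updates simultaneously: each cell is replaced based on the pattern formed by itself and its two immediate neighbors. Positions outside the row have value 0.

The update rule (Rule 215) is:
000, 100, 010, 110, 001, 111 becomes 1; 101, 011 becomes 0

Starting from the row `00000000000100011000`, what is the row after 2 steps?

01111111111111100111

11111111111111101111
01111111111111100111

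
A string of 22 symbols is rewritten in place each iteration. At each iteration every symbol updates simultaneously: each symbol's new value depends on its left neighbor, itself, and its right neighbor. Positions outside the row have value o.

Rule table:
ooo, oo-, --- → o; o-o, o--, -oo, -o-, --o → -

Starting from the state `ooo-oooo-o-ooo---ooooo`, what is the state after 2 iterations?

iteration 1: ooo--ooo----oo-o--oooo
iteration 2: ooo---oo-oo--o-----ooo

ooo---oo-oo--o-----ooo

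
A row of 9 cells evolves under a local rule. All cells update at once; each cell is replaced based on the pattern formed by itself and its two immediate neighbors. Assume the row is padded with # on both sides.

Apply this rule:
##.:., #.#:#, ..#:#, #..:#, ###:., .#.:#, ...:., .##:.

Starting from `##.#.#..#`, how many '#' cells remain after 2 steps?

..######.
##......#
count of #: 3

3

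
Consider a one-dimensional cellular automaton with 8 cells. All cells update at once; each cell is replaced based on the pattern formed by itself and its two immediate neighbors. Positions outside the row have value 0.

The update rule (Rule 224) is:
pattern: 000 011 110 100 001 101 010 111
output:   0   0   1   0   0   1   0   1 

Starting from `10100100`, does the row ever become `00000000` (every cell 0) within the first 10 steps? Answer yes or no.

01000000
00000000
all cells are 0 at step 2

yes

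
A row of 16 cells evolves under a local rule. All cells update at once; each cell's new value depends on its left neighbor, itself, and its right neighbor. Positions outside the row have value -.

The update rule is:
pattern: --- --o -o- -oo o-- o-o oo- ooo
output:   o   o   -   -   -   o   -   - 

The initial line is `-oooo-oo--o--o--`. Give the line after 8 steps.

step 1: o----o---o--o--o
step 2: --ooo--oo--o--o-
step 3: oo----o---o--o--
step 4: ---ooo--oo--o--o
step 5: ooo----o---o--o-
step 6: ----ooo--oo--o--
step 7: oooo----o---o--o
step 8: -----ooo--oo--o-

-----ooo--oo--o-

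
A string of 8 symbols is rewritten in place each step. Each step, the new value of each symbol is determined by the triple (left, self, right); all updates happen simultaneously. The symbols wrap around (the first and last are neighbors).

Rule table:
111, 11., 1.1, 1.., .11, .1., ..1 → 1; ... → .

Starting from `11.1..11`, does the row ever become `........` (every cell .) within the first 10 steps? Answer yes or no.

no

11111111
11111111  (fixed point — unchanged through step 10)
step 10 is 11111111, still not uniform .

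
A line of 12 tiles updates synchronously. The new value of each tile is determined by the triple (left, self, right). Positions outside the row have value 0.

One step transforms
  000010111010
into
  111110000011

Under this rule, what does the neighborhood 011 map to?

0

At position 6 the neighborhood is 011; the next row has 0 there.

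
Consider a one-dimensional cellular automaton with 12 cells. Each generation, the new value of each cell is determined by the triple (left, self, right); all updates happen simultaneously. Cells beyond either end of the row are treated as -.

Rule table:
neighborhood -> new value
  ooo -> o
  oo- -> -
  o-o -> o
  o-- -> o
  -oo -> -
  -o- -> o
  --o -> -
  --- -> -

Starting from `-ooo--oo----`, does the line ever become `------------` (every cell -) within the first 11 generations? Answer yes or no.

yes

generation 1: --o-o---o---
generation 2: --oooo--oo--
generation 3: ---oo-o---o-
generation 4: -----ooo--oo
generation 5: ------o-o---
generation 6: ------oooo--
generation 7: -------oo-o-
generation 8: ---------ooo
generation 9: ----------o-
generation 10: ----------oo
generation 11: ------------
all cells are - at generation 11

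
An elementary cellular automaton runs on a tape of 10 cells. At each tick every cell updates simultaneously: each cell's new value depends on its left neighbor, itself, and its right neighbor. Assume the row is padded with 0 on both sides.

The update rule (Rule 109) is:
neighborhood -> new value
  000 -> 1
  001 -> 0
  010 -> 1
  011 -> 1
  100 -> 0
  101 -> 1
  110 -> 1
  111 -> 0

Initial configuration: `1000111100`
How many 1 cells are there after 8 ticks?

tick 1: 1010100101
tick 2: 1111100111
tick 3: 1000100101
tick 4: 1010100111
tick 5: 1111100101
tick 6: 1000100111
tick 7: 1010100101  (repeats tick 1; period 6)
tick 8: 1111100111
count of 1: 8

8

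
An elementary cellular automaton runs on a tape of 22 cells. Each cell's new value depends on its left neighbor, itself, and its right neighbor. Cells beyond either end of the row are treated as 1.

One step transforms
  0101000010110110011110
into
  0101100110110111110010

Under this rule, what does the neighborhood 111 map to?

At position 18 the neighborhood is 111; the next row has 0 there.

0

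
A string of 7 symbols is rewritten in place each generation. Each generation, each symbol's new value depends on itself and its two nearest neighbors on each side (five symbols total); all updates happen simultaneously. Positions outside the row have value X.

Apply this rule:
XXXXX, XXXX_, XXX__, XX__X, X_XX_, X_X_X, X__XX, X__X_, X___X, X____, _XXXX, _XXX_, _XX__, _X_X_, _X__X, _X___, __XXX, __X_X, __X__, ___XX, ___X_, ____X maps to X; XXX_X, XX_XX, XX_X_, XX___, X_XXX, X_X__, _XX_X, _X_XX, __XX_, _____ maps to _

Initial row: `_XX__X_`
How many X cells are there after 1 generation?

5

generation 1: _XXXXX_
count of X: 5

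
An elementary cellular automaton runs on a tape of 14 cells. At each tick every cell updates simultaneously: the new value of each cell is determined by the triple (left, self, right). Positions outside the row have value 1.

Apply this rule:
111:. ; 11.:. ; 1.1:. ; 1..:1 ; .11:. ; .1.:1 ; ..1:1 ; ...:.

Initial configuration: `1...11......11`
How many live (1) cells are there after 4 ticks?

.1.1..1....1..
.1.11111..1111
.1......11....
.11....1..1..1
count of 1: 5

5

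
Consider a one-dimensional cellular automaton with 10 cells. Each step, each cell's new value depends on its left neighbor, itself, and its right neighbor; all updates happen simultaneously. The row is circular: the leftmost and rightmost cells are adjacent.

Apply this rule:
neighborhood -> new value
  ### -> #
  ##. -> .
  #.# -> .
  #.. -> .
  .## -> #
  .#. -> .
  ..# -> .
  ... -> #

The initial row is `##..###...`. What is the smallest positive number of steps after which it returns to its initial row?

25

#...##..#.
..#.#.....
#.....####
..###.####
..##..###.
#.#...##..
....#.#...
###.....##
##..###.##
#...##..##
..#.#...##
......#.#.
#####.....
####..###.
###...##..
##..#.#...
#.......#.
..#####...
#.####..##
..###...##
..##..#.#.
#.#.......
....#####.
###.####..
##..###...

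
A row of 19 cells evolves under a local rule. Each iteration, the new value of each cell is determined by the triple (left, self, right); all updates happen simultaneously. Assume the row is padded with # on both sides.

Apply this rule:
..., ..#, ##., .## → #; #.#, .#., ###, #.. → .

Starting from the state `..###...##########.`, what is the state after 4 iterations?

.##.#.###........#.
.##...#.#.#######..
.##.##....#.....#.#
.##.##.###..####..#

.##.##.###..####..#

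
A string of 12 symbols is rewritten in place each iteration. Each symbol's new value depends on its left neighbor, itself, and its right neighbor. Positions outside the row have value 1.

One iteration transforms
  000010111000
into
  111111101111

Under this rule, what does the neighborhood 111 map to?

0

At position 7 the neighborhood is 111; the next row has 0 there.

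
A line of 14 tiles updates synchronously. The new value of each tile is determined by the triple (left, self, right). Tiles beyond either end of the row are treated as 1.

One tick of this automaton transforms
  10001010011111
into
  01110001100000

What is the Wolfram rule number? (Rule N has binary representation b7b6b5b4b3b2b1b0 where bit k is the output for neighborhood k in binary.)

position 10: 111 → 0  (bit 7 = 0)
position 0: 110 → 0  (bit 6 = 0)
position 5: 101 → 0  (bit 5 = 0)
position 1: 100 → 1  (bit 4 = 1)
position 9: 011 → 0  (bit 3 = 0)
position 4: 010 → 0  (bit 2 = 0)
position 3: 001 → 1  (bit 1 = 1)
position 2: 000 → 1  (bit 0 = 1)
bits b7..b0 = 00010011 = 19

19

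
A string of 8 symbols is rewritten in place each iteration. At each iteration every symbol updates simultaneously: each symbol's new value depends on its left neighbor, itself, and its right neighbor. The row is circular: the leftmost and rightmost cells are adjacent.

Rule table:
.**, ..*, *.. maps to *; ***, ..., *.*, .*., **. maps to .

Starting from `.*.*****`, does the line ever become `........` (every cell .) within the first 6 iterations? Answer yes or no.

yes

...*....
..*.*...
.*...*..
*.*.*.*.
........
all cells are . at iteration 5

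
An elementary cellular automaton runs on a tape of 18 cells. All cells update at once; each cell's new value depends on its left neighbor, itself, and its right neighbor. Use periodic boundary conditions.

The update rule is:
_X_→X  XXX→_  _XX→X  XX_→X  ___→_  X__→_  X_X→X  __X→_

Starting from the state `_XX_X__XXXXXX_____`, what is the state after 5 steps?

_X__X__X____X_____

_XXXX__X____X_____
_X__X__X____X_____
_X__X__X____X_____  (fixed point — unchanged through step 5)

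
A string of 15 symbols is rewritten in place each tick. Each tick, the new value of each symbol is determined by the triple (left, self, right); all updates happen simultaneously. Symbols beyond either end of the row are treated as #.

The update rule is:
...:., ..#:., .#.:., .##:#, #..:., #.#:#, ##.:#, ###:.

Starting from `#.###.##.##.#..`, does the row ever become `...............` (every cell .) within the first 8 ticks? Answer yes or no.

###.########...
..###......#...
..#.#..........
...#...........
...............
all cells are . at tick 5

yes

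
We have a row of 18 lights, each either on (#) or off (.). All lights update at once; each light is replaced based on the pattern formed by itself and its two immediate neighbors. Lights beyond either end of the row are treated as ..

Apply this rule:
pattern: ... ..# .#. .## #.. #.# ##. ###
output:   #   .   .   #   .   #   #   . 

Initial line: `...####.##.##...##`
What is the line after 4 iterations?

##.#..#######.#.##
###...#.....##.###
#.#.#...###.####.#
.#.#..#.#.###..##.

.#.#..#.#.###..##.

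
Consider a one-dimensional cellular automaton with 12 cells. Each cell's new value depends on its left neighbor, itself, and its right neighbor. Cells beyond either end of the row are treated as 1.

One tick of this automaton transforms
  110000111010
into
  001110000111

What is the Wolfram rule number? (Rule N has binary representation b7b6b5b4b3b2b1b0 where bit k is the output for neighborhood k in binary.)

53

position 0: 111 → 0  (bit 7 = 0)
position 1: 110 → 0  (bit 6 = 0)
position 9: 101 → 1  (bit 5 = 1)
position 2: 100 → 1  (bit 4 = 1)
position 6: 011 → 0  (bit 3 = 0)
position 10: 010 → 1  (bit 2 = 1)
position 5: 001 → 0  (bit 1 = 0)
position 3: 000 → 1  (bit 0 = 1)
bits b7..b0 = 00110101 = 53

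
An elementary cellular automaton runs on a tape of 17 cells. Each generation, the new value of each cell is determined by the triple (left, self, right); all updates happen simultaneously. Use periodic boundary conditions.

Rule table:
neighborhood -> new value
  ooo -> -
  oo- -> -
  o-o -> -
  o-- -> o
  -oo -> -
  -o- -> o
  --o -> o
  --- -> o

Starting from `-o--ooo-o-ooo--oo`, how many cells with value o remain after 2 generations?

-ooo----o----oo--
o---ooooooooo--oo
count of o: 12

12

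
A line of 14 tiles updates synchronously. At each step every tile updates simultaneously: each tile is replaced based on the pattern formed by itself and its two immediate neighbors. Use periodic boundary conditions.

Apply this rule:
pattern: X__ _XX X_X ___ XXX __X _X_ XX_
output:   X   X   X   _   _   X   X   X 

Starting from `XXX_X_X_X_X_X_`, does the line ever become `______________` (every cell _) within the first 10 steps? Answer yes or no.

yes

X_XXXXXXXXXXXX
XXX___________
X_XX_________X
XXXXX_______XX
____XX_____XX_
___XXXX___XXXX
X_XX__XX_XX__X
XXXXXXXXXXXXXX
______________
all cells are _ at step 9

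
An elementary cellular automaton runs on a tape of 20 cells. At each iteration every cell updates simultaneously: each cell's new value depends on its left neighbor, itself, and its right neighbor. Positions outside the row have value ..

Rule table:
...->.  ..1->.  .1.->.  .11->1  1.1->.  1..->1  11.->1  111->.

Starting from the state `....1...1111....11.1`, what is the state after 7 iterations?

.....1..1..11...11..
......1..1.111..111.
.......1...1.11.1.11
........1....11...11
.........1...111..11
..........1..1.11.11
...........1...11.11

...........1...11.11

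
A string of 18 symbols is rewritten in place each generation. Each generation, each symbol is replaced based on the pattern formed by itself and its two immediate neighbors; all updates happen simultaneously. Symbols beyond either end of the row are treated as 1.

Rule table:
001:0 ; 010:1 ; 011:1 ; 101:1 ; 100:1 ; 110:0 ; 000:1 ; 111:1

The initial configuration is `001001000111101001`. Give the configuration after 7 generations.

110111011101111111

101101110111011101
011011101110111011
110111011101110111
101110111011101111
011101110111011111
111011101110111111
110111011101111111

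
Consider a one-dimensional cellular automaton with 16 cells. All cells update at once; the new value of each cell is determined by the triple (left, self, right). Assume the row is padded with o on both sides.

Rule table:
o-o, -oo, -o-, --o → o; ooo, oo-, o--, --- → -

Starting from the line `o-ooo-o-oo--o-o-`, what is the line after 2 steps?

step 1: -oo--oooo--ooooo
step 2: oo--oo----oo----

oo--oo----oo----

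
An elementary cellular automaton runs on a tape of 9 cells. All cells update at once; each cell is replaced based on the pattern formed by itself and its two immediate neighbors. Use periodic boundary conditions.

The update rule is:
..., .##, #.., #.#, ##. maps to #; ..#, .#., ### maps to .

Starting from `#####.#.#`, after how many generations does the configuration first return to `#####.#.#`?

36

....##.##
###.#####
..###....
#.#.#####
##.##....
########.
#......##
######.#.
#....##.#
####.####
...###...
##.#.####
.##.##...
.########
##......#
.######.#
##....##.
#####.###
....###..
###.#.###
..##.##..
#.#######
###......
#.######.
.##....##
######.##
.....###.
####.#.##
...##.##.
##.######
.###.....
.#.######
#.##....#
#######.#
......###
#####.#.#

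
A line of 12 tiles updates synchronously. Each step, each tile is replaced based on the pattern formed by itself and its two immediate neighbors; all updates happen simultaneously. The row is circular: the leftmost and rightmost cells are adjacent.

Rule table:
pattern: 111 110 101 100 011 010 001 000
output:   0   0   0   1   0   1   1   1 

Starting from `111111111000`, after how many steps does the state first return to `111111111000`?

step 1: 000000000111
step 2: 111111111000

2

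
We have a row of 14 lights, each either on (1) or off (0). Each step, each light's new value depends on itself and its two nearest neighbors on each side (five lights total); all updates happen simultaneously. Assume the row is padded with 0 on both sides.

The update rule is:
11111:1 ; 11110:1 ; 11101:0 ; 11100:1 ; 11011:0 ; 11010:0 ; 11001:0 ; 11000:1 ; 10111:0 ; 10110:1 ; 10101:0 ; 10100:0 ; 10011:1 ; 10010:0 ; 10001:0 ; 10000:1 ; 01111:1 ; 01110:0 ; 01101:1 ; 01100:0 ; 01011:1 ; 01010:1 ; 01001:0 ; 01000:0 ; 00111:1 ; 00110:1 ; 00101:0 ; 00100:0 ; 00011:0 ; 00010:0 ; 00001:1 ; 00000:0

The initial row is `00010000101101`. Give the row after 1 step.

01000110011100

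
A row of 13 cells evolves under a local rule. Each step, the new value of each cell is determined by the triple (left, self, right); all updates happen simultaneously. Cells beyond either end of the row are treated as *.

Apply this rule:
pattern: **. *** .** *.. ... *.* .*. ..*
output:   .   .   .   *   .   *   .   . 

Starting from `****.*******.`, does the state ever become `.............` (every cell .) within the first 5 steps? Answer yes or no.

step 1: ....*.......*
step 2: *....*.......
step 3: .*....*......
step 4: *.*....*.....
step 5: .*.*....*....
step 5 is .*.*....*...., still not uniform .

no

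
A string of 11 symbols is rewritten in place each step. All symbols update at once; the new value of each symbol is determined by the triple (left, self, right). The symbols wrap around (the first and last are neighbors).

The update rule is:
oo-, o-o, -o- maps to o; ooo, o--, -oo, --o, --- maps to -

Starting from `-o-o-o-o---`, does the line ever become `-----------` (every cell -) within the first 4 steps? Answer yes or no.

-ooooooo---
-------o---
-------o---  (fixed point — unchanged through step 4)
step 4 is -------o---, still not uniform -

no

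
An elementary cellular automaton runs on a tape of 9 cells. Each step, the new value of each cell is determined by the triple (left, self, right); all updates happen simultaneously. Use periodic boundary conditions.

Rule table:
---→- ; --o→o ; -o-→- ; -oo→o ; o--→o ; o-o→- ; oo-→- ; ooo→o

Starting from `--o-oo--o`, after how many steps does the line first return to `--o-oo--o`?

18

oo--o-oo-
o-oo--o--
--o-oo-oo
oo--o--o-
o-oo-oo--
--o--o-oo
oo-oo--o-
o--o-oo--
-oo--o-oo
-o-oo--o-
o--o-oo-o
-oo--o--o
-o-oo-oo-
o--o--o-o
-oo-oo--o
-o--o-oo-
o-oo--o-o
--o-oo--o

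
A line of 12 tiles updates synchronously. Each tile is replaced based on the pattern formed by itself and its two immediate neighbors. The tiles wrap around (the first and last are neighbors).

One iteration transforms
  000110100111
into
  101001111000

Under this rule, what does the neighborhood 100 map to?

At position 0 the neighborhood is 100; the next row has 1 there.

1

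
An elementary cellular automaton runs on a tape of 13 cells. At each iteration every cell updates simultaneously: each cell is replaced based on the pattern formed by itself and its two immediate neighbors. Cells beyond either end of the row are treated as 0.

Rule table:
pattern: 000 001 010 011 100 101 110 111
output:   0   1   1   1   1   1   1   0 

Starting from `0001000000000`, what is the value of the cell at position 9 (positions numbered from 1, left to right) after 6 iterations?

0011100000000
0110110000000
1111111000000
1000001100000
1100011110000
1110110011000
position 9 holds 1

1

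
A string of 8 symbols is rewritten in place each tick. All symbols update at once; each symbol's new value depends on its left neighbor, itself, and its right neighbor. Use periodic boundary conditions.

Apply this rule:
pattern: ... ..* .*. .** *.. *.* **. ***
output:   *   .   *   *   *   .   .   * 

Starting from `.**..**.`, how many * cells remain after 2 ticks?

.*.*.*.*
.*.*.*.*
count of *: 4

4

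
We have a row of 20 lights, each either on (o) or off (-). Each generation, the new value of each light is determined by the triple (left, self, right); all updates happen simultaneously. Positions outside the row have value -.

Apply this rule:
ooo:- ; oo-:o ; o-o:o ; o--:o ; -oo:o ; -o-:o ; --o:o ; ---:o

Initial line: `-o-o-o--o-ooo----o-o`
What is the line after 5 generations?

ooooooooooo-oooooooo

ooooooooooo-oooooooo
o---------ooo------o
ooooooooooo-oooooooo  (repeats generation 1; period 2)
generation 5: ooooooooooo-oooooooo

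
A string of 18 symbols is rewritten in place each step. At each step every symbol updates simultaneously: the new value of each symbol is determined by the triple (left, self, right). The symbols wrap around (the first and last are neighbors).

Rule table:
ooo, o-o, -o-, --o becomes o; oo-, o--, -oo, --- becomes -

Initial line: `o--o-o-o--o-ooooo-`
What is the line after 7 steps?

oo-ooooooo-oo-ooo-

o-oooooo-ooo-ooo-o
-o-oooo-o-o-o-o-o-
ooo-oo-oooooooooo-
-o-o--o-oooooooo-o
oooo-ooo-oooooo-oo
ooo-o-o-o-oooo-o-o
oo-ooooooo-oo-ooo-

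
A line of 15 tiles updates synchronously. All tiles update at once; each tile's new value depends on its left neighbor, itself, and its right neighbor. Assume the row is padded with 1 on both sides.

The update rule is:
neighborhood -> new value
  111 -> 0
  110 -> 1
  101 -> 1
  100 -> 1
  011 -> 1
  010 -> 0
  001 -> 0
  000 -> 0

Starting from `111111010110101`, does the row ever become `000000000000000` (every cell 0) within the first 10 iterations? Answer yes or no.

no

000001101111011
100001111001110
110001001101011
011000101110110
111100011011111
000110011110000
100111010011000
110101101011100
011011110110110
111110011111111
iteration 10 is 111110011111111, still not uniform 0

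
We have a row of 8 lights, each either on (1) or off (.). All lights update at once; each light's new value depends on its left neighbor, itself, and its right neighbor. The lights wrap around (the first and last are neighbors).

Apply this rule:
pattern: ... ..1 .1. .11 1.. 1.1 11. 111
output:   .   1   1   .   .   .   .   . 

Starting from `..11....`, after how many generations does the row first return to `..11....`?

8

generation 1: .1......
generation 2: 11......
generation 3: .......1
generation 4: ......11
generation 5: .....1..
generation 6: ....11..
generation 7: ...1....
generation 8: ..11....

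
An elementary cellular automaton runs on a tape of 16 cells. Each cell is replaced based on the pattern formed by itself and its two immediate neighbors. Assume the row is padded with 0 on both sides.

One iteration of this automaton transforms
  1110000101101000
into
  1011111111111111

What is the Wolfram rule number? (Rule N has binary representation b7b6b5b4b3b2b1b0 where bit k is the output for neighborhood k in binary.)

position 1: 111 → 0  (bit 7 = 0)
position 2: 110 → 1  (bit 6 = 1)
position 8: 101 → 1  (bit 5 = 1)
position 3: 100 → 1  (bit 4 = 1)
position 0: 011 → 1  (bit 3 = 1)
position 7: 010 → 1  (bit 2 = 1)
position 6: 001 → 1  (bit 1 = 1)
position 4: 000 → 1  (bit 0 = 1)
bits b7..b0 = 01111111 = 127

127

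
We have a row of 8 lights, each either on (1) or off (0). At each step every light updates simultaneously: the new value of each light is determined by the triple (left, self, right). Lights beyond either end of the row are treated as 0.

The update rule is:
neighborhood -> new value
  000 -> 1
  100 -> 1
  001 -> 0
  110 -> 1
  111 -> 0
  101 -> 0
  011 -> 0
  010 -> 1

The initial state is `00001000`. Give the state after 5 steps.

11110101

step 1: 11101111
step 2: 00100001
step 3: 10111101
step 4: 10000101
step 5: 11110101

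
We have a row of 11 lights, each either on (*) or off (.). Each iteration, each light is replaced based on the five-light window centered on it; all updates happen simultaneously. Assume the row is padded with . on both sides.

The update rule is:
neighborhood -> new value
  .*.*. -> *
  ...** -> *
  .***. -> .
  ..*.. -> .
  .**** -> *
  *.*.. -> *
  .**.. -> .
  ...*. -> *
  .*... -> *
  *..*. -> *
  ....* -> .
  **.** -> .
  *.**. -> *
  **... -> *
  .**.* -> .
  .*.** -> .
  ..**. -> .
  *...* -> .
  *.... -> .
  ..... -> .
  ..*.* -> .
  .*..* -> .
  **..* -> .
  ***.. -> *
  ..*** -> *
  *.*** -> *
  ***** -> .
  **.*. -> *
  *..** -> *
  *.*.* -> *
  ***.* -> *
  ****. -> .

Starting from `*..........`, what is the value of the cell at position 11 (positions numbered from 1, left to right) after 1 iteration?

.

.*.........
position 11 holds .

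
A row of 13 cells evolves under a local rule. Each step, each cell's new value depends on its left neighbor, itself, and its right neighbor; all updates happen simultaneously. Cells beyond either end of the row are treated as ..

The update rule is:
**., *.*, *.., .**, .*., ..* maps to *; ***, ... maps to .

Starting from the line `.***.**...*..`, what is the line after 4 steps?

step 1: **.*****.***.
step 2: ****...***.**
step 3: *..**.**.****
step 4: **********..*

**********..*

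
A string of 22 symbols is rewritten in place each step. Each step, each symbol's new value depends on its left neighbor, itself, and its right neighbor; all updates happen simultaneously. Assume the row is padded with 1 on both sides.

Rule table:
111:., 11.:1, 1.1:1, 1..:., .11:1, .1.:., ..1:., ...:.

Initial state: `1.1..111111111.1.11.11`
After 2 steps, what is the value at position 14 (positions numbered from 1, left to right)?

11...1.......11.11111.
.1...........1111...11
position 14 holds 1

1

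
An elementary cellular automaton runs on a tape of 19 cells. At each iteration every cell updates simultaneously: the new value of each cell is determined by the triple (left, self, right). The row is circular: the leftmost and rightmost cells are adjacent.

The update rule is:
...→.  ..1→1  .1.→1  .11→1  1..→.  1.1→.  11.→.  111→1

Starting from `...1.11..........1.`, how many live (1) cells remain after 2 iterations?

5

iteration 1: ..11.1..........11.
iteration 2: .11..1.........11..
count of 1: 5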